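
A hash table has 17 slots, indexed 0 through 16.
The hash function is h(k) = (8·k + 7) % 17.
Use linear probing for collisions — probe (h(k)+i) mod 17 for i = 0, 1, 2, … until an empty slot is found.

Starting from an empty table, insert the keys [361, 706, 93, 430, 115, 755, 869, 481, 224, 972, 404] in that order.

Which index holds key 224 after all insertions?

Insert 361: h=5, slot 5 empty => index 5.
Insert 706: h=11, slot 11 empty => index 11.
Insert 93: h=3, slot 3 empty => index 3.
Insert 430: h=13, slot 13 empty => index 13.
Insert 115: h=9, slot 9 empty => index 9.
Insert 755: h=12, slot 12 empty => index 12.
Insert 869: h=6, slot 6 empty => index 6.
Insert 481: h=13, slot 13 occupied => index 14.
Insert 224: h=14, slot 14 occupied => index 15.
Insert 972: h=14, slots 14,15 occupied => index 16.
Insert 404: h=9, slot 9 occupied => index 10.
Table: [-, -, -, 93, -, 361, 869, -, -, 115, 404, 706, 755, 430, 481, 224, 972]

15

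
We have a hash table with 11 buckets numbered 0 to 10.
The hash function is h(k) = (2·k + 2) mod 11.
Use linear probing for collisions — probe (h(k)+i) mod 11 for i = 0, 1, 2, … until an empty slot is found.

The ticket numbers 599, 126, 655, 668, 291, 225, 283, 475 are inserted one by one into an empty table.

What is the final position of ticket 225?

5

599: h=1 → slot 1
126: h=1, probe 1,2 → slot 2
655: h=3 → slot 3
668: h=7 → slot 7
291: h=1, probe 1,2,3,4 → slot 4
225: h=1, probe 1,2,3,4,5 → slot 5
283: h=7, probe 7,8 → slot 8
475: h=6 → slot 6
Table: [-, 599, 126, 655, 291, 225, 475, 668, 283, -, -]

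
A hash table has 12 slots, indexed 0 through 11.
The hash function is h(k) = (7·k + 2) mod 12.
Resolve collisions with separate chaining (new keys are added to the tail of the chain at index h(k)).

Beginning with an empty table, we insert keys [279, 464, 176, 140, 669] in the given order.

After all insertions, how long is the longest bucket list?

279 → bucket 11
464 → bucket 10
176 → bucket 10 (collision)
140 → bucket 10 (collision)
669 → bucket 5
Final buckets:
0: .
1: .
2: .
3: .
4: .
5: 669
6: .
7: .
8: .
9: .
10: 464 -> 176 -> 140
11: 279

3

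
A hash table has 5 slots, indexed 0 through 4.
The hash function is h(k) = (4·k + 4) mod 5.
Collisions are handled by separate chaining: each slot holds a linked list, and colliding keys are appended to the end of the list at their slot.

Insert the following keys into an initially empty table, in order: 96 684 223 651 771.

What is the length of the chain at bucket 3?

3

Insert 96: h=3, bucket 3 empty → new chain.
Insert 684: h=0, bucket 0 empty → new chain.
Insert 223: h=1, bucket 1 empty → new chain.
Insert 651: h=3, bucket 3 nonempty → append to chain.
Insert 771: h=3, bucket 3 nonempty → append to chain.
Final buckets:
0: 684
1: 223
2: .
3: 96 -> 651 -> 771
4: .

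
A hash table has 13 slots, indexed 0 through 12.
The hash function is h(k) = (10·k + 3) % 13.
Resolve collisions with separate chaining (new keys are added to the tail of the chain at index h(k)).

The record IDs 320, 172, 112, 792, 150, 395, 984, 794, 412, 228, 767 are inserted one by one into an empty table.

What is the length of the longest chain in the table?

2

Insert 320: h=5, bucket 5 empty → new chain.
Insert 172: h=7, bucket 7 empty → new chain.
Insert 112: h=5, bucket 5 nonempty → append to chain.
Insert 792: h=6, bucket 6 empty → new chain.
Insert 150: h=8, bucket 8 empty → new chain.
Insert 395: h=1, bucket 1 empty → new chain.
Insert 984: h=2, bucket 2 empty → new chain.
Insert 794: h=0, bucket 0 empty → new chain.
Insert 412: h=2, bucket 2 nonempty → append to chain.
Insert 228: h=8, bucket 8 nonempty → append to chain.
Insert 767: h=3, bucket 3 empty → new chain.
Final buckets:
0: 794
1: 395
2: 984 -> 412
3: 767
4: _
5: 320 -> 112
6: 792
7: 172
8: 150 -> 228
9: _
10: _
11: _
12: _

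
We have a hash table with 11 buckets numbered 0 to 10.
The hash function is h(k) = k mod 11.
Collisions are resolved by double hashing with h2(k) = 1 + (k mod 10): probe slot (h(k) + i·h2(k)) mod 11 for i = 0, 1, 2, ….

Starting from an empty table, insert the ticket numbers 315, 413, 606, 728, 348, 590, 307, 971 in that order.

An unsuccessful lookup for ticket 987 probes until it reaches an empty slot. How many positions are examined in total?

6

Insert 315: h=7, slot 7 empty → index 7.
Insert 413: h=6, slot 6 empty → index 6.
Insert 606: h=1, slot 1 empty → index 1.
Insert 728: h=2, slot 2 empty → index 2.
Insert 348: h=7, h2=9, slot 7 occupied → index 5.
Insert 590: h=7, h2=1, slot 7 occupied → index 8.
Insert 307: h=10, slot 10 empty → index 10.
Insert 971: h=3, slot 3 empty → index 3.
Table: [∅, 606, 728, 971, ∅, 348, 413, 315, 590, ∅, 307]
Lookup 987: h=8, h2=8, probe 8,5,2,10,7,4 → slot 4 empty, not found.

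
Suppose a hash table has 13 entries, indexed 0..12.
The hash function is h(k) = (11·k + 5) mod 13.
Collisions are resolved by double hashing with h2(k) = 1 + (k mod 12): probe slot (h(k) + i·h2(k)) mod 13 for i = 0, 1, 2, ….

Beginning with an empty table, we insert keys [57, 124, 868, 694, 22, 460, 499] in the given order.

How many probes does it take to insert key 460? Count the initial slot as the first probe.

Insert 57: h=8, slot 8 empty => index 8.
Insert 124: h=4, slot 4 empty => index 4.
Insert 868: h=11, slot 11 empty => index 11.
Insert 694: h=8, h2=11, slot 8 occupied => index 6.
Insert 22: h=0, slot 0 empty => index 0.
Insert 460: h=8, h2=5, slots 8,0 occupied => index 5.
Insert 499: h=8, h2=8, slot 8 occupied => index 3.
Table: [22, _, _, 499, 124, 460, 694, _, 57, _, _, 868, _]

3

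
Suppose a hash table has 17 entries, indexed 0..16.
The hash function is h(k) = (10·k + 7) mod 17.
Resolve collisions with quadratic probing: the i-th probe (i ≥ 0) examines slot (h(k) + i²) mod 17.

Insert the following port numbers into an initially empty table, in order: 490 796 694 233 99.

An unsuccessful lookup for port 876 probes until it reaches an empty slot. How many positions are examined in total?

Insert 490: h=11, slot 11 empty => index 11.
Insert 796: h=11, slot 11 occupied => index 12.
Insert 694: h=11, slots 11,12 occupied => index 15.
Insert 233: h=8, slot 8 empty => index 8.
Insert 99: h=11, slots 11,12,15 occupied => index 3.
Table: [., ., ., 99, ., ., ., ., 233, ., ., 490, 796, ., ., 694, .]
Lookup 876: h=12, probe 12,13 → slot 13 empty, not found.

2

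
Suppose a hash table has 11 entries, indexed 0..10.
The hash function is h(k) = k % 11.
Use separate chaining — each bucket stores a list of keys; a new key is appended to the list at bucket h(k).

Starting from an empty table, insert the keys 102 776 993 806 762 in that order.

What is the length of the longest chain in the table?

4

Insert 102: h=3, bucket 3 empty → new chain.
Insert 776: h=6, bucket 6 empty → new chain.
Insert 993: h=3, bucket 3 nonempty → append to chain.
Insert 806: h=3, bucket 3 nonempty → append to chain.
Insert 762: h=3, bucket 3 nonempty → append to chain.
Final buckets:
0: _
1: _
2: _
3: 102 -> 993 -> 806 -> 762
4: _
5: _
6: 776
7: _
8: _
9: _
10: _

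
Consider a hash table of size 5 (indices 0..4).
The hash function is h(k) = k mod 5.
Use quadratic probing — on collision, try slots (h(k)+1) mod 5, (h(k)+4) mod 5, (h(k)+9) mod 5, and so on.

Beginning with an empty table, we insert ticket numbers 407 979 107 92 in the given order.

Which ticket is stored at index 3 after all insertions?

407 hashes to 2; slot 2 is free -> place at 2.
979 hashes to 4; slot 4 is free -> place at 4.
107 hashes to 2; 2 taken -> place at 3.
92 hashes to 2; 2,3 taken -> place at 1.
Table: [—, 92, 407, 107, 979]

107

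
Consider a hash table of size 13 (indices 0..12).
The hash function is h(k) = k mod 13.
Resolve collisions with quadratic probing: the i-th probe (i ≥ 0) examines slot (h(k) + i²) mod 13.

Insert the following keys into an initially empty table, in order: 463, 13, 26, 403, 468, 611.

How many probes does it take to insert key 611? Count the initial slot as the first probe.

5

Insert 463: h=8, slot 8 empty -> index 8.
Insert 13: h=0, slot 0 empty -> index 0.
Insert 26: h=0, slot 0 occupied -> index 1.
Insert 403: h=0, slots 0,1 occupied -> index 4.
Insert 468: h=0, slots 0,1,4 occupied -> index 9.
Insert 611: h=0, slots 0,1,4,9 occupied -> index 3.
Table: [13, 26, ., 611, 403, ., ., ., 463, 468, ., ., .]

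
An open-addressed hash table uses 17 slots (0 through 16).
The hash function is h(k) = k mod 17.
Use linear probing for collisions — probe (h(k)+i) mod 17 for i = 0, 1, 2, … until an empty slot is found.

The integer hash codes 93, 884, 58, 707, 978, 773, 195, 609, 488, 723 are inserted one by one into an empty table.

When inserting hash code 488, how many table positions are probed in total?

Insert 93: h=8, slot 8 empty → index 8.
Insert 884: h=0, slot 0 empty → index 0.
Insert 58: h=7, slot 7 empty → index 7.
Insert 707: h=10, slot 10 empty → index 10.
Insert 978: h=9, slot 9 empty → index 9.
Insert 773: h=8, slots 8,9,10 occupied → index 11.
Insert 195: h=8, slots 8,9,10,11 occupied → index 12.
Insert 609: h=14, slot 14 empty → index 14.
Insert 488: h=12, slot 12 occupied → index 13.
Insert 723: h=9, slots 9,10,11,12,13,14 occupied → index 15.
Table: [884, ., ., ., ., ., ., 58, 93, 978, 707, 773, 195, 488, 609, 723, .]

2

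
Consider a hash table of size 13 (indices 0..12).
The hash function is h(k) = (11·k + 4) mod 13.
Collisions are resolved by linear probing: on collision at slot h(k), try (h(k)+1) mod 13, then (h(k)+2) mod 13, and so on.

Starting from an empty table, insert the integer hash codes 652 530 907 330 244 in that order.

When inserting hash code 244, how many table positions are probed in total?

3

652: h=0 => slot 0
530: h=10 => slot 10
907: h=10, probe 10,11 => slot 11
330: h=7 => slot 7
244: h=10, probe 10,11,12 => slot 12
Table: [652, -, -, -, -, -, -, 330, -, -, 530, 907, 244]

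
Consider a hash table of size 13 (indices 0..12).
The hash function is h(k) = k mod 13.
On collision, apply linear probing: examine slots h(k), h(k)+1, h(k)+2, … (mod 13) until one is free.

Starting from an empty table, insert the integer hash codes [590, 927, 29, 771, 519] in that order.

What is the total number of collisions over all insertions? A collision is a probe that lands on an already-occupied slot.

Insert 590: h=5, slot 5 empty -> index 5.
Insert 927: h=4, slot 4 empty -> index 4.
Insert 29: h=3, slot 3 empty -> index 3.
Insert 771: h=4, slots 4,5 occupied -> index 6.
Insert 519: h=12, slot 12 empty -> index 12.
Table: [., ., ., 29, 927, 590, 771, ., ., ., ., ., 519]

2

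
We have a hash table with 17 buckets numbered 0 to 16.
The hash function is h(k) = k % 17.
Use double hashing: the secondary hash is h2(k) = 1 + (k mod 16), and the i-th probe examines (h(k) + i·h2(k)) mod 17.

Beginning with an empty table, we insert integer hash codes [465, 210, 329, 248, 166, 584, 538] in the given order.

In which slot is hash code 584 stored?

15

465 hashes to 6; slot 6 is free -> place at 6.
210 hashes to 6, h2=3; 6 taken -> place at 9.
329 hashes to 6, h2=10; 6 taken -> place at 16.
248 hashes to 10; slot 10 is free -> place at 10.
166 hashes to 13; slot 13 is free -> place at 13.
584 hashes to 6, h2=9; 6 taken -> place at 15.
538 hashes to 11; slot 11 is free -> place at 11.
Table: [∅, ∅, ∅, ∅, ∅, ∅, 465, ∅, ∅, 210, 248, 538, ∅, 166, ∅, 584, 329]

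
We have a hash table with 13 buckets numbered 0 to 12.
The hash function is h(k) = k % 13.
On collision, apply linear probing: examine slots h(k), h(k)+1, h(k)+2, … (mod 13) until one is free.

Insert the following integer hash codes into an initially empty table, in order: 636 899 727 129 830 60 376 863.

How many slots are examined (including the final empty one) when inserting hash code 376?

5

Insert 636: h=12, slot 12 empty → index 12.
Insert 899: h=2, slot 2 empty → index 2.
Insert 727: h=12, slot 12 occupied → index 0.
Insert 129: h=12, slots 12,0 occupied → index 1.
Insert 830: h=11, slot 11 empty → index 11.
Insert 60: h=8, slot 8 empty → index 8.
Insert 376: h=12, slots 12,0,1,2 occupied → index 3.
Insert 863: h=5, slot 5 empty → index 5.
Table: [727, 129, 899, 376, —, 863, —, —, 60, —, —, 830, 636]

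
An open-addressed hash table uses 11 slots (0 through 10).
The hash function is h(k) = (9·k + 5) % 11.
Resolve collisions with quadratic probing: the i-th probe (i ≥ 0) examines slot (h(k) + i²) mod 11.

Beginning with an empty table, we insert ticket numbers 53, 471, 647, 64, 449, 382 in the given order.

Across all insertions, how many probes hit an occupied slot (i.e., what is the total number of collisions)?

10

Insert 53: h=9, slot 9 empty → index 9.
Insert 471: h=9, slot 9 occupied → index 10.
Insert 647: h=9, slots 9,10 occupied → index 2.
Insert 64: h=9, slots 9,10,2 occupied → index 7.
Insert 449: h=9, slots 9,10,2,7 occupied → index 3.
Insert 382: h=0, slot 0 empty → index 0.
Table: [382, ., 647, 449, ., ., ., 64, ., 53, 471]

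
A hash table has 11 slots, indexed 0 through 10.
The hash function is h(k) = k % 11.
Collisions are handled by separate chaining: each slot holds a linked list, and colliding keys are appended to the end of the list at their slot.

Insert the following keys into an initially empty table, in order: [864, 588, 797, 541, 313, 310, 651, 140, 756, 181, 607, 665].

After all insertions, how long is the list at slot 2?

4

864 → bucket 6
588 → bucket 5
797 → bucket 5 (collision)
541 → bucket 2
313 → bucket 5 (collision)
310 → bucket 2 (collision)
651 → bucket 2 (collision)
140 → bucket 8
756 → bucket 8 (collision)
181 → bucket 5 (collision)
607 → bucket 2 (collision)
665 → bucket 5 (collision)
Final buckets:
0: -
1: -
2: 541 -> 310 -> 651 -> 607
3: -
4: -
5: 588 -> 797 -> 313 -> 181 -> 665
6: 864
7: -
8: 140 -> 756
9: -
10: -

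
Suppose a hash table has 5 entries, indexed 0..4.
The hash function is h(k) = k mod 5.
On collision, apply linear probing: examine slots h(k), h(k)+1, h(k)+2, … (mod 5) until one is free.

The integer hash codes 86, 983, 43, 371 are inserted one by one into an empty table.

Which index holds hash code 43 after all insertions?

4

86: h=1 → slot 1
983: h=3 → slot 3
43: h=3, probe 3,4 → slot 4
371: h=1, probe 1,2 → slot 2
Table: [∅, 86, 371, 983, 43]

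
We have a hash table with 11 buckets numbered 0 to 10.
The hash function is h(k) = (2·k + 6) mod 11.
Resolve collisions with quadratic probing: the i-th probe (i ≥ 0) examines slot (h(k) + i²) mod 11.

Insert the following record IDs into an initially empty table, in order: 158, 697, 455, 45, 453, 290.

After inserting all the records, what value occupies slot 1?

158: h=3 -> slot 3
697: h=3, probe 3,4 -> slot 4
455: h=3, probe 3,4,7 -> slot 7
45: h=8 -> slot 8
453: h=10 -> slot 10
290: h=3, probe 3,4,7,1 -> slot 1
Table: [∅, 290, ∅, 158, 697, ∅, ∅, 455, 45, ∅, 453]

290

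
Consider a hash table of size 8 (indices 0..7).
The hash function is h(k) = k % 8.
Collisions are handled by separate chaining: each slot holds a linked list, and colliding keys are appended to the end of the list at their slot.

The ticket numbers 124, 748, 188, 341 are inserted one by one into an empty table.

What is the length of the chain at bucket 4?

3

Insert 124: h=4, bucket 4 empty → new chain.
Insert 748: h=4, bucket 4 nonempty → append to chain.
Insert 188: h=4, bucket 4 nonempty → append to chain.
Insert 341: h=5, bucket 5 empty → new chain.
Final buckets:
0: -
1: -
2: -
3: -
4: 124 -> 748 -> 188
5: 341
6: -
7: -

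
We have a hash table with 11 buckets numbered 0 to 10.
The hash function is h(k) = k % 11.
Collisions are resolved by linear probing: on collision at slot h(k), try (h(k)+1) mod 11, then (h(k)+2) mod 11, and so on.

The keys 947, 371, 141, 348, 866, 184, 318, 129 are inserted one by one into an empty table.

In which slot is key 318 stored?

947: h=1 => slot 1
371: h=8 => slot 8
141: h=9 => slot 9
348: h=7 => slot 7
866: h=8, probe 8,9,10 => slot 10
184: h=8, probe 8,9,10,0 => slot 0
318: h=10, probe 10,0,1,2 => slot 2
129: h=8, probe 8,9,10,0,1,2,3 => slot 3
Table: [184, 947, 318, 129, ∅, ∅, ∅, 348, 371, 141, 866]

2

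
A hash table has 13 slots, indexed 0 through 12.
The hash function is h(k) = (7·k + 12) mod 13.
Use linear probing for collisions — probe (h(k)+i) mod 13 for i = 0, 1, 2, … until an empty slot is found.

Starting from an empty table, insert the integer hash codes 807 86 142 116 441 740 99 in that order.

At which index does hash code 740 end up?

9

Insert 807: h=6, slot 6 empty -> index 6.
Insert 86: h=3, slot 3 empty -> index 3.
Insert 142: h=5, slot 5 empty -> index 5.
Insert 116: h=5, slots 5,6 occupied -> index 7.
Insert 441: h=5, slots 5,6,7 occupied -> index 8.
Insert 740: h=5, slots 5,6,7,8 occupied -> index 9.
Insert 99: h=3, slot 3 occupied -> index 4.
Table: [-, -, -, 86, 99, 142, 807, 116, 441, 740, -, -, -]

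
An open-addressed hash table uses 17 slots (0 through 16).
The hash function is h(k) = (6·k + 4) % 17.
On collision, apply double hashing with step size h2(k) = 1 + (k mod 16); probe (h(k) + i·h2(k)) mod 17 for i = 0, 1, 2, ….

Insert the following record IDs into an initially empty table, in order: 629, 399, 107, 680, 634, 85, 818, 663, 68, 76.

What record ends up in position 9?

Insert 629: h=4, slot 4 empty => index 4.
Insert 399: h=1, slot 1 empty => index 1.
Insert 107: h=0, slot 0 empty => index 0.
Insert 680: h=4, h2=9, slot 4 occupied => index 13.
Insert 634: h=0, h2=11, slot 0 occupied => index 11.
Insert 85: h=4, h2=6, slot 4 occupied => index 10.
Insert 818: h=16, slot 16 empty => index 16.
Insert 663: h=4, h2=8, slot 4 occupied => index 12.
Insert 68: h=4, h2=5, slot 4 occupied => index 9.
Insert 76: h=1, h2=13, slot 1 occupied => index 14.
Table: [107, 399, -, -, 629, -, -, -, -, 68, 85, 634, 663, 680, 76, -, 818]

68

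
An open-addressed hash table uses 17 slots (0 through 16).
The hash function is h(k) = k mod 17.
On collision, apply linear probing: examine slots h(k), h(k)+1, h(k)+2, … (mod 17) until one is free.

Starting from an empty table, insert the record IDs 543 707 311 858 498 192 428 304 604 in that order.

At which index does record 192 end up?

7

Insert 543: h=16, slot 16 empty → index 16.
Insert 707: h=10, slot 10 empty → index 10.
Insert 311: h=5, slot 5 empty → index 5.
Insert 858: h=8, slot 8 empty → index 8.
Insert 498: h=5, slot 5 occupied → index 6.
Insert 192: h=5, slots 5,6 occupied → index 7.
Insert 428: h=3, slot 3 empty → index 3.
Insert 304: h=15, slot 15 empty → index 15.
Insert 604: h=9, slot 9 empty → index 9.
Table: [., ., ., 428, ., 311, 498, 192, 858, 604, 707, ., ., ., ., 304, 543]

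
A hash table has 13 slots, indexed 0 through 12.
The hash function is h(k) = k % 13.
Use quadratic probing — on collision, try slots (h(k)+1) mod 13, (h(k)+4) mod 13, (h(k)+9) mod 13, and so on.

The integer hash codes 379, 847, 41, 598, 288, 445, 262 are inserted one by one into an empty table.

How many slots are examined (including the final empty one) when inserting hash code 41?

379 hashes to 2; slot 2 is free → place at 2.
847 hashes to 2; 2 taken → place at 3.
41 hashes to 2; 2,3 taken → place at 6.
598 hashes to 0; slot 0 is free → place at 0.
288 hashes to 2; 2,3,6 taken → place at 11.
445 hashes to 3; 3 taken → place at 4.
262 hashes to 2; 2,3,6,11 taken → place at 5.
Table: [598, ∅, 379, 847, 445, 262, 41, ∅, ∅, ∅, ∅, 288, ∅]

3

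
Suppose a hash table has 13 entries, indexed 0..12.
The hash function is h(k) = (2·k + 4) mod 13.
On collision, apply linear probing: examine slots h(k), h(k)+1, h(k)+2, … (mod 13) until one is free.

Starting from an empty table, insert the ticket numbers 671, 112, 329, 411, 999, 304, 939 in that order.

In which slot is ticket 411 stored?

9

Insert 671: h=7, slot 7 empty -> index 7.
Insert 112: h=7, slot 7 occupied -> index 8.
Insert 329: h=12, slot 12 empty -> index 12.
Insert 411: h=7, slots 7,8 occupied -> index 9.
Insert 999: h=0, slot 0 empty -> index 0.
Insert 304: h=1, slot 1 empty -> index 1.
Insert 939: h=10, slot 10 empty -> index 10.
Table: [999, 304, _, _, _, _, _, 671, 112, 411, 939, _, 329]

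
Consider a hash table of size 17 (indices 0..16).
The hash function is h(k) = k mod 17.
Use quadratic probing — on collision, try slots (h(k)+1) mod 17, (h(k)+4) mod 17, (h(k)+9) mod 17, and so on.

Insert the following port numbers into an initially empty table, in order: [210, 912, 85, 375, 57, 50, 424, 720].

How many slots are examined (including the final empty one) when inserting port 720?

Insert 210: h=6, slot 6 empty => index 6.
Insert 912: h=11, slot 11 empty => index 11.
Insert 85: h=0, slot 0 empty => index 0.
Insert 375: h=1, slot 1 empty => index 1.
Insert 57: h=6, slot 6 occupied => index 7.
Insert 50: h=16, slot 16 empty => index 16.
Insert 424: h=16, slots 16,0 occupied => index 3.
Insert 720: h=6, slots 6,7 occupied => index 10.
Table: [85, 375, ∅, 424, ∅, ∅, 210, 57, ∅, ∅, 720, 912, ∅, ∅, ∅, ∅, 50]

3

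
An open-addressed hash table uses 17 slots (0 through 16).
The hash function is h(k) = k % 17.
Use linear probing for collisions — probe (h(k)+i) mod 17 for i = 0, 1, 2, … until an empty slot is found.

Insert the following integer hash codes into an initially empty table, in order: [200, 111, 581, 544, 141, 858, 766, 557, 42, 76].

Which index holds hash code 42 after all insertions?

10

200 hashes to 13; slot 13 is free → place at 13.
111 hashes to 9; slot 9 is free → place at 9.
581 hashes to 3; slot 3 is free → place at 3.
544 hashes to 0; slot 0 is free → place at 0.
141 hashes to 5; slot 5 is free → place at 5.
858 hashes to 8; slot 8 is free → place at 8.
766 hashes to 1; slot 1 is free → place at 1.
557 hashes to 13; 13 taken → place at 14.
42 hashes to 8; 8,9 taken → place at 10.
76 hashes to 8; 8,9,10 taken → place at 11.
Table: [544, 766, _, 581, _, 141, _, _, 858, 111, 42, 76, _, 200, 557, _, _]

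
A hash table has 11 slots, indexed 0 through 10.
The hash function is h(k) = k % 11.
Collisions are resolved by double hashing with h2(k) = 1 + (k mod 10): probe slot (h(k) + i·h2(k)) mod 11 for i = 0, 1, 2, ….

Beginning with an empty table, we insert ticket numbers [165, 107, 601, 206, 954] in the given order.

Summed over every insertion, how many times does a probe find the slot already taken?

2

Insert 165: h=0, slot 0 empty => index 0.
Insert 107: h=8, slot 8 empty => index 8.
Insert 601: h=7, slot 7 empty => index 7.
Insert 206: h=8, h2=7, slot 8 occupied => index 4.
Insert 954: h=8, h2=5, slot 8 occupied => index 2.
Table: [165, ∅, 954, ∅, 206, ∅, ∅, 601, 107, ∅, ∅]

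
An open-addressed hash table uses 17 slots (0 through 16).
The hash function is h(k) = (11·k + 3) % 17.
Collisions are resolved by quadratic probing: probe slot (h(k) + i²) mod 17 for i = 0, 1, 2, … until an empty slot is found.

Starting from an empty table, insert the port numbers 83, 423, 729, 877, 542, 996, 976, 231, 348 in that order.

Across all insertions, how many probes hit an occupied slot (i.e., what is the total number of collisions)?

11

83: h=15 => slot 15
423: h=15, probe 15,16 => slot 16
729: h=15, probe 15,16,2 => slot 2
877: h=11 => slot 11
542: h=15, probe 15,16,2,7 => slot 7
996: h=11, probe 11,12 => slot 12
976: h=12, probe 12,13 => slot 13
231: h=11, probe 11,12,15,3 => slot 3
348: h=6 => slot 6
Table: [-, -, 729, 231, -, -, 348, 542, -, -, -, 877, 996, 976, -, 83, 423]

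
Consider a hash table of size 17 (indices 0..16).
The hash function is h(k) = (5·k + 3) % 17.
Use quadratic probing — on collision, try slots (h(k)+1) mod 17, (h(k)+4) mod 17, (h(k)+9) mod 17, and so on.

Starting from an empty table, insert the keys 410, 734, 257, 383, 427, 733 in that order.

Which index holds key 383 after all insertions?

15

410 hashes to 13; slot 13 is free -> place at 13.
734 hashes to 1; slot 1 is free -> place at 1.
257 hashes to 13; 13 taken -> place at 14.
383 hashes to 14; 14 taken -> place at 15.
427 hashes to 13; 13,14 taken -> place at 0.
733 hashes to 13; 13,14,0 taken -> place at 5.
Table: [427, 734, —, —, —, 733, —, —, —, —, —, —, —, 410, 257, 383, —]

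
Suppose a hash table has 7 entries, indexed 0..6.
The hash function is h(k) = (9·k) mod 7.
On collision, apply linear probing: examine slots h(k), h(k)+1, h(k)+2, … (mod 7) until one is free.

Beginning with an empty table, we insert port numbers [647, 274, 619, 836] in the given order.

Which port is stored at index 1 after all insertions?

Insert 647: h=6, slot 6 empty -> index 6.
Insert 274: h=2, slot 2 empty -> index 2.
Insert 619: h=6, slot 6 occupied -> index 0.
Insert 836: h=6, slots 6,0 occupied -> index 1.
Table: [619, 836, 274, _, _, _, 647]

836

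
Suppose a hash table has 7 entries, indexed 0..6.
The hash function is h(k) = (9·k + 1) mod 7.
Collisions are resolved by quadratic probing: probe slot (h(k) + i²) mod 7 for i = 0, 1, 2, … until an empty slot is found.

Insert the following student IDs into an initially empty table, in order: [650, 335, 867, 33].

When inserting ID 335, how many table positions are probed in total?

Insert 650: h=6, slot 6 empty -> index 6.
Insert 335: h=6, slot 6 occupied -> index 0.
Insert 867: h=6, slots 6,0 occupied -> index 3.
Insert 33: h=4, slot 4 empty -> index 4.
Table: [335, -, -, 867, 33, -, 650]

2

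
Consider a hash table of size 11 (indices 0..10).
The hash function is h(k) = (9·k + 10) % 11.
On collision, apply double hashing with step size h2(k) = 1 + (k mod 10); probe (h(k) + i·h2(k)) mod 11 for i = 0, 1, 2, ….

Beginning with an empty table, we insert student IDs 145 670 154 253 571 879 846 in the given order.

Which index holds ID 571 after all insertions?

5

145 hashes to 6; slot 6 is free -> place at 6.
670 hashes to 1; slot 1 is free -> place at 1.
154 hashes to 10; slot 10 is free -> place at 10.
253 hashes to 10, h2=4; 10 taken -> place at 3.
571 hashes to 1, h2=2; 1,3 taken -> place at 5.
879 hashes to 1, h2=10; 1 taken -> place at 0.
846 hashes to 1, h2=7; 1 taken -> place at 8.
Table: [879, 670, ., 253, ., 571, 145, ., 846, ., 154]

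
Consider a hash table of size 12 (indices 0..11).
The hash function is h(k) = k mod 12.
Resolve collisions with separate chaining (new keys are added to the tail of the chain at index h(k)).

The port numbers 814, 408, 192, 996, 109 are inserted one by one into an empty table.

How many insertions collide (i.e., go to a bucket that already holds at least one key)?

2

Insert 814: h=10, bucket 10 empty -> new chain.
Insert 408: h=0, bucket 0 empty -> new chain.
Insert 192: h=0, bucket 0 nonempty -> append to chain.
Insert 996: h=0, bucket 0 nonempty -> append to chain.
Insert 109: h=1, bucket 1 empty -> new chain.
Final buckets:
0: 408 -> 192 -> 996
1: 109
2: .
3: .
4: .
5: .
6: .
7: .
8: .
9: .
10: 814
11: .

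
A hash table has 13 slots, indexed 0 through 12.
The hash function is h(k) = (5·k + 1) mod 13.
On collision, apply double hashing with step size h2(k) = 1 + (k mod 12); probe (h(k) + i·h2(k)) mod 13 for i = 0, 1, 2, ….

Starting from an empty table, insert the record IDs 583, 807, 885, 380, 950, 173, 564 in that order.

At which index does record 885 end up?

583: h=4 => slot 4
807: h=6 => slot 6
885: h=6, h2=10, probe 6,3 => slot 3
380: h=3, h2=9, probe 3,12 => slot 12
950: h=6, h2=3, probe 6,9 => slot 9
173: h=8 => slot 8
564: h=0 => slot 0
Table: [564, —, —, 885, 583, —, 807, —, 173, 950, —, —, 380]

3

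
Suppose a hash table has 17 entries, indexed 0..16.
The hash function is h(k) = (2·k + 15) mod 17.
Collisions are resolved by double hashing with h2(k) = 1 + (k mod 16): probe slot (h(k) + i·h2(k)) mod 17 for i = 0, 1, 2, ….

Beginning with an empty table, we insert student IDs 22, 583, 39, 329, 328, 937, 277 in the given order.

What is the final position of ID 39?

22 hashes to 8; slot 8 is free → place at 8.
583 hashes to 8, h2=8; 8 taken → place at 16.
39 hashes to 8, h2=8; 8,16 taken → place at 7.
329 hashes to 10; slot 10 is free → place at 10.
328 hashes to 8, h2=9; 8 taken → place at 0.
937 hashes to 2; slot 2 is free → place at 2.
277 hashes to 8, h2=6; 8 taken → place at 14.
Table: [328, -, 937, -, -, -, -, 39, 22, -, 329, -, -, -, 277, -, 583]

7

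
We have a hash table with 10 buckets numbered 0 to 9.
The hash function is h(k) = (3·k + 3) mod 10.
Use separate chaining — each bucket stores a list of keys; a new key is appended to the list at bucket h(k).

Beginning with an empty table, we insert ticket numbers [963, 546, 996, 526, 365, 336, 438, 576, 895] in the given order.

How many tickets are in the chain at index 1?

5

963 → bucket 2
546 → bucket 1
996 → bucket 1 (collision)
526 → bucket 1 (collision)
365 → bucket 8
336 → bucket 1 (collision)
438 → bucket 7
576 → bucket 1 (collision)
895 → bucket 8 (collision)
Final buckets:
0: _
1: 546 -> 996 -> 526 -> 336 -> 576
2: 963
3: _
4: _
5: _
6: _
7: 438
8: 365 -> 895
9: _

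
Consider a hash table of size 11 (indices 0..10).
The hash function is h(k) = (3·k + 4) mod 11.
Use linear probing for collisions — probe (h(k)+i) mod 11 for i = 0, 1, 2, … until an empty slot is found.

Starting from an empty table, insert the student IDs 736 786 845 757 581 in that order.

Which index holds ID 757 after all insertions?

736 hashes to 1; slot 1 is free → place at 1.
786 hashes to 8; slot 8 is free → place at 8.
845 hashes to 9; slot 9 is free → place at 9.
757 hashes to 9; 9 taken → place at 10.
581 hashes to 9; 9,10 taken → place at 0.
Table: [581, 736, —, —, —, —, —, —, 786, 845, 757]

10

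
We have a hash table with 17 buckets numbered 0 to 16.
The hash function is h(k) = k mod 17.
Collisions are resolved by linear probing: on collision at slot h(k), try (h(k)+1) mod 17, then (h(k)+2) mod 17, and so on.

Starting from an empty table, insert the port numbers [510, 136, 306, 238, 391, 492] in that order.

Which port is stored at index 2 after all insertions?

306

510: h=0 => slot 0
136: h=0, probe 0,1 => slot 1
306: h=0, probe 0,1,2 => slot 2
238: h=0, probe 0,1,2,3 => slot 3
391: h=0, probe 0,1,2,3,4 => slot 4
492: h=16 => slot 16
Table: [510, 136, 306, 238, 391, —, —, —, —, —, —, —, —, —, —, —, 492]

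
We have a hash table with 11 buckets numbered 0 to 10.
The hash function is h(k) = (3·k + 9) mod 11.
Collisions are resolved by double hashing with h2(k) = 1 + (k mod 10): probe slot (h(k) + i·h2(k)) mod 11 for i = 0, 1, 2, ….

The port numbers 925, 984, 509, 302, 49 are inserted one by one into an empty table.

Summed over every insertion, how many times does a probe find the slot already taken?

925 hashes to 1; slot 1 is free -> place at 1.
984 hashes to 2; slot 2 is free -> place at 2.
509 hashes to 7; slot 7 is free -> place at 7.
302 hashes to 2, h2=3; 2 taken -> place at 5.
49 hashes to 2, h2=10; 2,1 taken -> place at 0.
Table: [49, 925, 984, _, _, 302, _, 509, _, _, _]

3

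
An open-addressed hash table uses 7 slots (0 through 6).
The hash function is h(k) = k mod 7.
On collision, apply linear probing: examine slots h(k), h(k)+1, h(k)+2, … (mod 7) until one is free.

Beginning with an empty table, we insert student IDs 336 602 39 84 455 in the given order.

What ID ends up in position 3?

336 hashes to 0; slot 0 is free → place at 0.
602 hashes to 0; 0 taken → place at 1.
39 hashes to 4; slot 4 is free → place at 4.
84 hashes to 0; 0,1 taken → place at 2.
455 hashes to 0; 0,1,2 taken → place at 3.
Table: [336, 602, 84, 455, 39, -, -]

455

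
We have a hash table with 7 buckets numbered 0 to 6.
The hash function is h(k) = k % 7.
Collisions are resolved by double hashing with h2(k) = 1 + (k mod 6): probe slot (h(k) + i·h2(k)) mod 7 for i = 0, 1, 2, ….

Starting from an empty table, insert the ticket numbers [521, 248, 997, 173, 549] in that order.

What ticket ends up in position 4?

521 hashes to 3; slot 3 is free -> place at 3.
248 hashes to 3, h2=3; 3 taken -> place at 6.
997 hashes to 3, h2=2; 3 taken -> place at 5.
173 hashes to 5, h2=6; 5 taken -> place at 4.
549 hashes to 3, h2=4; 3 taken -> place at 0.
Table: [549, ∅, ∅, 521, 173, 997, 248]

173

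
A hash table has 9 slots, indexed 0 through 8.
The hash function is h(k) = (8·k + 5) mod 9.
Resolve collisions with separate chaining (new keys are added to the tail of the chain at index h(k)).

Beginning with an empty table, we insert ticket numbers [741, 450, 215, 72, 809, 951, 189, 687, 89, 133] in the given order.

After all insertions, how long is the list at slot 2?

741 -> bucket 2
450 -> bucket 5
215 -> bucket 6
72 -> bucket 5 (collision)
809 -> bucket 6 (collision)
951 -> bucket 8
189 -> bucket 5 (collision)
687 -> bucket 2 (collision)
89 -> bucket 6 (collision)
133 -> bucket 7
Final buckets:
0: -
1: -
2: 741 -> 687
3: -
4: -
5: 450 -> 72 -> 189
6: 215 -> 809 -> 89
7: 133
8: 951

2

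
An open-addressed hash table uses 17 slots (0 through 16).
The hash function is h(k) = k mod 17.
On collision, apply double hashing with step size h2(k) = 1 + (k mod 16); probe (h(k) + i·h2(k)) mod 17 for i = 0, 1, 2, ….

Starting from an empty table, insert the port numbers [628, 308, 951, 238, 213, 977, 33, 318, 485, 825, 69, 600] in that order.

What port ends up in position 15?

628 hashes to 16; slot 16 is free -> place at 16.
308 hashes to 2; slot 2 is free -> place at 2.
951 hashes to 16, h2=8; 16 taken -> place at 7.
238 hashes to 0; slot 0 is free -> place at 0.
213 hashes to 9; slot 9 is free -> place at 9.
977 hashes to 8; slot 8 is free -> place at 8.
33 hashes to 16, h2=2; 16 taken -> place at 1.
318 hashes to 12; slot 12 is free -> place at 12.
485 hashes to 9, h2=6; 9 taken -> place at 15.
825 hashes to 9, h2=10; 9,2,12 taken -> place at 5.
69 hashes to 1, h2=6; 1,7 taken -> place at 13.
600 hashes to 5, h2=9; 5 taken -> place at 14.
Table: [238, 33, 308, -, -, 825, -, 951, 977, 213, -, -, 318, 69, 600, 485, 628]

485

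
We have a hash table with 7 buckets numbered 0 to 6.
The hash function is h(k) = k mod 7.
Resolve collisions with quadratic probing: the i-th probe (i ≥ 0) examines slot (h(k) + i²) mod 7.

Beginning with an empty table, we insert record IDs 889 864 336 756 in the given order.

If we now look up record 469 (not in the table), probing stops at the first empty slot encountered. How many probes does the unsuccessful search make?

4

889: h=0 → slot 0
864: h=3 → slot 3
336: h=0, probe 0,1 → slot 1
756: h=0, probe 0,1,4 → slot 4
Table: [889, 336, ., 864, 756, ., .]
Lookup 469: h=0, probe 0,1,4,2 → slot 2 empty, not found.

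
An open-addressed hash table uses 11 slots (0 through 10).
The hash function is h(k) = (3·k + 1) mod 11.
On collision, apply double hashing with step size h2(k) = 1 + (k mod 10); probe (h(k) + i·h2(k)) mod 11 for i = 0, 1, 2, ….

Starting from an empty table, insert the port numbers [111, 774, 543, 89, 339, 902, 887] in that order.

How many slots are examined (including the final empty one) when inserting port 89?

2

111: h=4 -> slot 4
774: h=2 -> slot 2
543: h=2, h2=4, probe 2,6 -> slot 6
89: h=4, h2=10, probe 4,3 -> slot 3
339: h=6, h2=10, probe 6,5 -> slot 5
902: h=1 -> slot 1
887: h=0 -> slot 0
Table: [887, 902, 774, 89, 111, 339, 543, _, _, _, _]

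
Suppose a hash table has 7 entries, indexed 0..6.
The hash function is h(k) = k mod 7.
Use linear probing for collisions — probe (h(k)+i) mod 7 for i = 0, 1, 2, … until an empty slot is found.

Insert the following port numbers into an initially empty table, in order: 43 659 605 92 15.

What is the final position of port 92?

4

43: h=1 → slot 1
659: h=1, probe 1,2 → slot 2
605: h=3 → slot 3
92: h=1, probe 1,2,3,4 → slot 4
15: h=1, probe 1,2,3,4,5 → slot 5
Table: [∅, 43, 659, 605, 92, 15, ∅]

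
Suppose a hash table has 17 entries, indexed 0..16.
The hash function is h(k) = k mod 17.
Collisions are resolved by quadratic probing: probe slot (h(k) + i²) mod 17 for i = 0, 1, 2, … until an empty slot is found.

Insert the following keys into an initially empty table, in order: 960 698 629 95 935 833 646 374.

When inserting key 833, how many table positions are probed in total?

960 hashes to 8; slot 8 is free -> place at 8.
698 hashes to 1; slot 1 is free -> place at 1.
629 hashes to 0; slot 0 is free -> place at 0.
95 hashes to 10; slot 10 is free -> place at 10.
935 hashes to 0; 0,1 taken -> place at 4.
833 hashes to 0; 0,1,4 taken -> place at 9.
646 hashes to 0; 0,1,4,9 taken -> place at 16.
374 hashes to 0; 0,1,4,9,16,8 taken -> place at 2.
Table: [629, 698, 374, —, 935, —, —, —, 960, 833, 95, —, —, —, —, —, 646]

4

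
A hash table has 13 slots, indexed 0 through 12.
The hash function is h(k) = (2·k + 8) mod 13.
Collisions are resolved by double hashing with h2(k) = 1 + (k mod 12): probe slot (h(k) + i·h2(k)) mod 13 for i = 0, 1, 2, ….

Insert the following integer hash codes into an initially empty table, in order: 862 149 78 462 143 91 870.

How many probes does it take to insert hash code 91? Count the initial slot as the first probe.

3

862: h=3 -> slot 3
149: h=7 -> slot 7
78: h=8 -> slot 8
462: h=9 -> slot 9
143: h=8, h2=12, probe 8,7,6 -> slot 6
91: h=8, h2=8, probe 8,3,11 -> slot 11
870: h=6, h2=7, probe 6,0 -> slot 0
Table: [870, _, _, 862, _, _, 143, 149, 78, 462, _, 91, _]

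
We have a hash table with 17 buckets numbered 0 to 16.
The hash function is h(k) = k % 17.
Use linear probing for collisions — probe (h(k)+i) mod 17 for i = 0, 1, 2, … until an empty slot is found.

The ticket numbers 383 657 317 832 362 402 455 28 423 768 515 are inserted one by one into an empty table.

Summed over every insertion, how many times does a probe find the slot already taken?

11

383 hashes to 9; slot 9 is free => place at 9.
657 hashes to 11; slot 11 is free => place at 11.
317 hashes to 11; 11 taken => place at 12.
832 hashes to 16; slot 16 is free => place at 16.
362 hashes to 5; slot 5 is free => place at 5.
402 hashes to 11; 11,12 taken => place at 13.
455 hashes to 13; 13 taken => place at 14.
28 hashes to 11; 11,12,13,14 taken => place at 15.
423 hashes to 15; 15,16 taken => place at 0.
768 hashes to 3; slot 3 is free => place at 3.
515 hashes to 5; 5 taken => place at 6.
Table: [423, ∅, ∅, 768, ∅, 362, 515, ∅, ∅, 383, ∅, 657, 317, 402, 455, 28, 832]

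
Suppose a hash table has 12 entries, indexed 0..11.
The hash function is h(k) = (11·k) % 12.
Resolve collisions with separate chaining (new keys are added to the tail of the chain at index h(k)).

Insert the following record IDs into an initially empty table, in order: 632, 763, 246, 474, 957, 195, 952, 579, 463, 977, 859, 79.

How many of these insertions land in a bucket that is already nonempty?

632 → bucket 4
763 → bucket 5
246 → bucket 6
474 → bucket 6 (collision)
957 → bucket 3
195 → bucket 9
952 → bucket 8
579 → bucket 9 (collision)
463 → bucket 5 (collision)
977 → bucket 7
859 → bucket 5 (collision)
79 → bucket 5 (collision)
Final buckets:
0: -
1: -
2: -
3: 957
4: 632
5: 763 -> 463 -> 859 -> 79
6: 246 -> 474
7: 977
8: 952
9: 195 -> 579
10: -
11: -

5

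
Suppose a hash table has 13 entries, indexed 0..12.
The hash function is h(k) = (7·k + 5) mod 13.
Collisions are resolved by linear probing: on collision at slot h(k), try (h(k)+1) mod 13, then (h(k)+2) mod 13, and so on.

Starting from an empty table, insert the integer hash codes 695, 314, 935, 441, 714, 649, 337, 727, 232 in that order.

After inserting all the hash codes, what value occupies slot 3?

Insert 695: h=8, slot 8 empty => index 8.
Insert 314: h=6, slot 6 empty => index 6.
Insert 935: h=11, slot 11 empty => index 11.
Insert 441: h=11, slot 11 occupied => index 12.
Insert 714: h=11, slots 11,12 occupied => index 0.
Insert 649: h=11, slots 11,12,0 occupied => index 1.
Insert 337: h=11, slots 11,12,0,1 occupied => index 2.
Insert 727: h=11, slots 11,12,0,1,2 occupied => index 3.
Insert 232: h=4, slot 4 empty => index 4.
Table: [714, 649, 337, 727, 232, _, 314, _, 695, _, _, 935, 441]

727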